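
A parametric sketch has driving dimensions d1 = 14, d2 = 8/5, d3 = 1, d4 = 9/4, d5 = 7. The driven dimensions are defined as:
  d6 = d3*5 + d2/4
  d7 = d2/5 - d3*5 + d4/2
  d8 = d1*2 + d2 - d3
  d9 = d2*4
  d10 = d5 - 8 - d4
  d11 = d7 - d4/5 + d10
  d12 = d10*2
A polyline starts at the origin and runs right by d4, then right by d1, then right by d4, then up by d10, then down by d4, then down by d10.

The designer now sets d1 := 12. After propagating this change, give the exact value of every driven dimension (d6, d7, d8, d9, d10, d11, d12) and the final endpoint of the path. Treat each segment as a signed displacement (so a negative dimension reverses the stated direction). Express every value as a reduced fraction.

Apply edit: d1 := 12
  d6 = d3*5 + d2/4 = 27/5
  d7 = d2/5 - d3*5 + d4/2 = -711/200
  d8 = d1*2 + d2 - d3 = 123/5
  d9 = d2*4 = 32/5
  d10 = d5 - 8 - d4 = -13/4
  d11 = d7 - d4/5 + d10 = -1451/200
  d12 = d10*2 = -13/2
Walk from origin (0, 0):
  seg 1: right by d4 = 9/4 → (9/4, 0)
  seg 2: right by d1 = 12 → (57/4, 0)
  seg 3: right by d4 = 9/4 → (33/2, 0)
  seg 4: up by d10 = -13/4 → (33/2, -13/4)
  seg 5: down by d4 = 9/4 → (33/2, -11/2)
  seg 6: down by d10 = -13/4 → (33/2, -9/4)

d6 = 27/5
d7 = -711/200
d8 = 123/5
d9 = 32/5
d10 = -13/4
d11 = -1451/200
d12 = -13/2
endpoint = (33/2, -9/4)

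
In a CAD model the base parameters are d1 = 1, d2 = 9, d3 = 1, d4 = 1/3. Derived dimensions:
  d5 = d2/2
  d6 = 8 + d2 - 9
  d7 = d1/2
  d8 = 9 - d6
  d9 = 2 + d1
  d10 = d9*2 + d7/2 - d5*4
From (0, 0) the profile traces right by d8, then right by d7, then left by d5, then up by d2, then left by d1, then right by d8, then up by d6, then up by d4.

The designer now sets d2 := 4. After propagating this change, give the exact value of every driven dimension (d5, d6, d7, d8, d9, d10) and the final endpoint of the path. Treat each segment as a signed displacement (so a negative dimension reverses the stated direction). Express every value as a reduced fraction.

d5 = 2
d6 = 3
d7 = 1/2
d8 = 6
d9 = 3
d10 = -7/4
endpoint = (19/2, 22/3)

Apply edit: d2 := 4
  d5 = d2/2 = 2
  d6 = 8 + d2 - 9 = 3
  d7 = d1/2 = 1/2
  d8 = 9 - d6 = 6
  d9 = 2 + d1 = 3
  d10 = d9*2 + d7/2 - d5*4 = -7/4
Walk from origin (0, 0):
  seg 1: right by d8 = 6 → (6, 0)
  seg 2: right by d7 = 1/2 → (13/2, 0)
  seg 3: left by d5 = 2 → (9/2, 0)
  seg 4: up by d2 = 4 → (9/2, 4)
  seg 5: left by d1 = 1 → (7/2, 4)
  seg 6: right by d8 = 6 → (19/2, 4)
  seg 7: up by d6 = 3 → (19/2, 7)
  seg 8: up by d4 = 1/3 → (19/2, 22/3)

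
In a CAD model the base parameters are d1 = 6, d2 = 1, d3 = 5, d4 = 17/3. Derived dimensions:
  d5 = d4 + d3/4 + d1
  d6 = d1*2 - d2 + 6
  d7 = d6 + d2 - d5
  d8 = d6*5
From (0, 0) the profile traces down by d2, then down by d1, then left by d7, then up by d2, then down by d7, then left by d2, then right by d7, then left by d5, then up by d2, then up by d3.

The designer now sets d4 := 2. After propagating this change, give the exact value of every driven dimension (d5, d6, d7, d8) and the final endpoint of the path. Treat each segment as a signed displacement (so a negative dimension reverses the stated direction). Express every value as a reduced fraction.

Apply edit: d4 := 2
  d5 = d4 + d3/4 + d1 = 37/4
  d6 = d1*2 - d2 + 6 = 17
  d7 = d6 + d2 - d5 = 35/4
  d8 = d6*5 = 85
Walk from origin (0, 0):
  seg 1: down by d2 = 1 → (0, -1)
  seg 2: down by d1 = 6 → (0, -7)
  seg 3: left by d7 = 35/4 → (-35/4, -7)
  seg 4: up by d2 = 1 → (-35/4, -6)
  seg 5: down by d7 = 35/4 → (-35/4, -59/4)
  seg 6: left by d2 = 1 → (-39/4, -59/4)
  seg 7: right by d7 = 35/4 → (-1, -59/4)
  seg 8: left by d5 = 37/4 → (-41/4, -59/4)
  seg 9: up by d2 = 1 → (-41/4, -55/4)
  seg 10: up by d3 = 5 → (-41/4, -35/4)

d5 = 37/4
d6 = 17
d7 = 35/4
d8 = 85
endpoint = (-41/4, -35/4)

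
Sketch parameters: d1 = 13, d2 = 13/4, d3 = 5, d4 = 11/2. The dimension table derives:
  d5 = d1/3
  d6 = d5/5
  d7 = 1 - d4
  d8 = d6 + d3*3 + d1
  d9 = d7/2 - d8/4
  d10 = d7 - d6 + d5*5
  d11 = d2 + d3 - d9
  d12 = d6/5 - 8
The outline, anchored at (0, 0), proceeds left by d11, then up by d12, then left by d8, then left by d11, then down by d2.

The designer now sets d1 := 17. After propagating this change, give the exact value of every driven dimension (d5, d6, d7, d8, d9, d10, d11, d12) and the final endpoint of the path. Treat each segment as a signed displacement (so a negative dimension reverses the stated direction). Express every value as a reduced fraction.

d5 = 17/3
d6 = 17/15
d7 = -9/2
d8 = 497/15
d9 = -158/15
d10 = 227/10
d11 = 1127/60
d12 = -583/75
endpoint = (-707/10, -3307/300)

Apply edit: d1 := 17
  d5 = d1/3 = 17/3
  d6 = d5/5 = 17/15
  d7 = 1 - d4 = -9/2
  d8 = d6 + d3*3 + d1 = 497/15
  d9 = d7/2 - d8/4 = -158/15
  d10 = d7 - d6 + d5*5 = 227/10
  d11 = d2 + d3 - d9 = 1127/60
  d12 = d6/5 - 8 = -583/75
Walk from origin (0, 0):
  seg 1: left by d11 = 1127/60 → (-1127/60, 0)
  seg 2: up by d12 = -583/75 → (-1127/60, -583/75)
  seg 3: left by d8 = 497/15 → (-623/12, -583/75)
  seg 4: left by d11 = 1127/60 → (-707/10, -583/75)
  seg 5: down by d2 = 13/4 → (-707/10, -3307/300)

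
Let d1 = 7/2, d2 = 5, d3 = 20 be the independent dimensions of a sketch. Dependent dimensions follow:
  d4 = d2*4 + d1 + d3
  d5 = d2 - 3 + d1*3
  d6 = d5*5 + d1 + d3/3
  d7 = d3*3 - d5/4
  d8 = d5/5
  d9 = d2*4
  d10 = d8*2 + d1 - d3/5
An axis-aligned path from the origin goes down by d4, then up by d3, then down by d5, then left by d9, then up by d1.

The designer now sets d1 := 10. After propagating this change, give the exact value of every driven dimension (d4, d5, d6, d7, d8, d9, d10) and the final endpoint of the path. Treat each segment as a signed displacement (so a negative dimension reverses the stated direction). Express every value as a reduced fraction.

d4 = 50
d5 = 32
d6 = 530/3
d7 = 52
d8 = 32/5
d9 = 20
d10 = 94/5
endpoint = (-20, -52)

Apply edit: d1 := 10
  d4 = d2*4 + d1 + d3 = 50
  d5 = d2 - 3 + d1*3 = 32
  d6 = d5*5 + d1 + d3/3 = 530/3
  d7 = d3*3 - d5/4 = 52
  d8 = d5/5 = 32/5
  d9 = d2*4 = 20
  d10 = d8*2 + d1 - d3/5 = 94/5
Walk from origin (0, 0):
  seg 1: down by d4 = 50 → (0, -50)
  seg 2: up by d3 = 20 → (0, -30)
  seg 3: down by d5 = 32 → (0, -62)
  seg 4: left by d9 = 20 → (-20, -62)
  seg 5: up by d1 = 10 → (-20, -52)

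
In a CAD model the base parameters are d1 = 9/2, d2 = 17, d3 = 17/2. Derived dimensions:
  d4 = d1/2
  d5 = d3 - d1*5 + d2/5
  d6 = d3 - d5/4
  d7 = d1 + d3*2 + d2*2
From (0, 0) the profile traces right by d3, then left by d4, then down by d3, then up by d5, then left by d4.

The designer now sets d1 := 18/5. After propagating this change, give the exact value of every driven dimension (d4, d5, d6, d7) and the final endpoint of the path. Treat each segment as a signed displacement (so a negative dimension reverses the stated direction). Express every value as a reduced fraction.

Apply edit: d1 := 18/5
  d4 = d1/2 = 9/5
  d5 = d3 - d1*5 + d2/5 = -61/10
  d6 = d3 - d5/4 = 401/40
  d7 = d1 + d3*2 + d2*2 = 273/5
Walk from origin (0, 0):
  seg 1: right by d3 = 17/2 → (17/2, 0)
  seg 2: left by d4 = 9/5 → (67/10, 0)
  seg 3: down by d3 = 17/2 → (67/10, -17/2)
  seg 4: up by d5 = -61/10 → (67/10, -73/5)
  seg 5: left by d4 = 9/5 → (49/10, -73/5)

d4 = 9/5
d5 = -61/10
d6 = 401/40
d7 = 273/5
endpoint = (49/10, -73/5)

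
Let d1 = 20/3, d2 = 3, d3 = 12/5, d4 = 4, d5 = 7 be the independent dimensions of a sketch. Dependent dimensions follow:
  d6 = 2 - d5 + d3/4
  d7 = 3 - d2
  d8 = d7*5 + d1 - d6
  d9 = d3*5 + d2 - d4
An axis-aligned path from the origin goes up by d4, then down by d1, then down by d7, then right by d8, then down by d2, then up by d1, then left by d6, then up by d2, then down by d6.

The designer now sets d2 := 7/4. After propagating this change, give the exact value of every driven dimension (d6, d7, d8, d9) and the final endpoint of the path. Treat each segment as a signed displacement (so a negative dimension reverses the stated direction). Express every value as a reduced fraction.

d6 = -22/5
d7 = 5/4
d8 = 1039/60
d9 = 39/4
endpoint = (1303/60, 143/20)

Apply edit: d2 := 7/4
  d6 = 2 - d5 + d3/4 = -22/5
  d7 = 3 - d2 = 5/4
  d8 = d7*5 + d1 - d6 = 1039/60
  d9 = d3*5 + d2 - d4 = 39/4
Walk from origin (0, 0):
  seg 1: up by d4 = 4 → (0, 4)
  seg 2: down by d1 = 20/3 → (0, -8/3)
  seg 3: down by d7 = 5/4 → (0, -47/12)
  seg 4: right by d8 = 1039/60 → (1039/60, -47/12)
  seg 5: down by d2 = 7/4 → (1039/60, -17/3)
  seg 6: up by d1 = 20/3 → (1039/60, 1)
  seg 7: left by d6 = -22/5 → (1303/60, 1)
  seg 8: up by d2 = 7/4 → (1303/60, 11/4)
  seg 9: down by d6 = -22/5 → (1303/60, 143/20)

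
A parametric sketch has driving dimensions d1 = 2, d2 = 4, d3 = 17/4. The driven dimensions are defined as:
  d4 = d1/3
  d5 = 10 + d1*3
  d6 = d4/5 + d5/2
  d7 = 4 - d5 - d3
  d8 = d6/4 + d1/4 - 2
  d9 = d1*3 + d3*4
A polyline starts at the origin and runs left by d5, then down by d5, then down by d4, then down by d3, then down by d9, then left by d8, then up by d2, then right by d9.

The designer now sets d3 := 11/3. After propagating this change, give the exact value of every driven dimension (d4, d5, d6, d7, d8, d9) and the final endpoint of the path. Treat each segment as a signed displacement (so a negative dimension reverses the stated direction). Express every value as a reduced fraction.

d4 = 2/3
d5 = 16
d6 = 122/15
d7 = -47/3
d8 = 8/15
d9 = 62/3
endpoint = (62/15, -37)

Apply edit: d3 := 11/3
  d4 = d1/3 = 2/3
  d5 = 10 + d1*3 = 16
  d6 = d4/5 + d5/2 = 122/15
  d7 = 4 - d5 - d3 = -47/3
  d8 = d6/4 + d1/4 - 2 = 8/15
  d9 = d1*3 + d3*4 = 62/3
Walk from origin (0, 0):
  seg 1: left by d5 = 16 → (-16, 0)
  seg 2: down by d5 = 16 → (-16, -16)
  seg 3: down by d4 = 2/3 → (-16, -50/3)
  seg 4: down by d3 = 11/3 → (-16, -61/3)
  seg 5: down by d9 = 62/3 → (-16, -41)
  seg 6: left by d8 = 8/15 → (-248/15, -41)
  seg 7: up by d2 = 4 → (-248/15, -37)
  seg 8: right by d9 = 62/3 → (62/15, -37)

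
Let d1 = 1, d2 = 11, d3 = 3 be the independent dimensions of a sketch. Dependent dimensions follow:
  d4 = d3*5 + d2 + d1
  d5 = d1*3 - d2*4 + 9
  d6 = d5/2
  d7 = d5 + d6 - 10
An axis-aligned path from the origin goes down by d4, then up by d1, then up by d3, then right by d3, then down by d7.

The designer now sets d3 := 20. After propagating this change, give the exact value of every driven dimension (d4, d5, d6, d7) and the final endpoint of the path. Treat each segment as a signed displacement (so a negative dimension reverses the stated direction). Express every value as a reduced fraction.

d4 = 112
d5 = -32
d6 = -16
d7 = -58
endpoint = (20, -33)

Apply edit: d3 := 20
  d4 = d3*5 + d2 + d1 = 112
  d5 = d1*3 - d2*4 + 9 = -32
  d6 = d5/2 = -16
  d7 = d5 + d6 - 10 = -58
Walk from origin (0, 0):
  seg 1: down by d4 = 112 → (0, -112)
  seg 2: up by d1 = 1 → (0, -111)
  seg 3: up by d3 = 20 → (0, -91)
  seg 4: right by d3 = 20 → (20, -91)
  seg 5: down by d7 = -58 → (20, -33)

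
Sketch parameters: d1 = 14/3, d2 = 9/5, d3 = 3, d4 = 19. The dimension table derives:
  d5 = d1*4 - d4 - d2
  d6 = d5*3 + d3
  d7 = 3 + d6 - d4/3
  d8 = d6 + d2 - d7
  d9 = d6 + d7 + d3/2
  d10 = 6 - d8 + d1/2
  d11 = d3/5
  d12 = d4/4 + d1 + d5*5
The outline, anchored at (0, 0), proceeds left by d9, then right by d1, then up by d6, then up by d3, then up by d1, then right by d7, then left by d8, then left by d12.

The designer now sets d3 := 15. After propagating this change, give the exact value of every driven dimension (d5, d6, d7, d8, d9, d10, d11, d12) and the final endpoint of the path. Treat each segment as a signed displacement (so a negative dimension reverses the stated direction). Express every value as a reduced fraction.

Apply edit: d3 := 15
  d5 = d1*4 - d4 - d2 = -32/15
  d6 = d5*3 + d3 = 43/5
  d7 = 3 + d6 - d4/3 = 79/15
  d8 = d6 + d2 - d7 = 77/15
  d9 = d6 + d7 + d3/2 = 641/30
  d10 = 6 - d8 + d1/2 = 16/5
  d11 = d3/5 = 3
  d12 = d4/4 + d1 + d5*5 = -5/4
Walk from origin (0, 0):
  seg 1: left by d9 = 641/30 → (-641/30, 0)
  seg 2: right by d1 = 14/3 → (-167/10, 0)
  seg 3: up by d6 = 43/5 → (-167/10, 43/5)
  seg 4: up by d3 = 15 → (-167/10, 118/5)
  seg 5: up by d1 = 14/3 → (-167/10, 424/15)
  seg 6: right by d7 = 79/15 → (-343/30, 424/15)
  seg 7: left by d8 = 77/15 → (-497/30, 424/15)
  seg 8: left by d12 = -5/4 → (-919/60, 424/15)

d5 = -32/15
d6 = 43/5
d7 = 79/15
d8 = 77/15
d9 = 641/30
d10 = 16/5
d11 = 3
d12 = -5/4
endpoint = (-919/60, 424/15)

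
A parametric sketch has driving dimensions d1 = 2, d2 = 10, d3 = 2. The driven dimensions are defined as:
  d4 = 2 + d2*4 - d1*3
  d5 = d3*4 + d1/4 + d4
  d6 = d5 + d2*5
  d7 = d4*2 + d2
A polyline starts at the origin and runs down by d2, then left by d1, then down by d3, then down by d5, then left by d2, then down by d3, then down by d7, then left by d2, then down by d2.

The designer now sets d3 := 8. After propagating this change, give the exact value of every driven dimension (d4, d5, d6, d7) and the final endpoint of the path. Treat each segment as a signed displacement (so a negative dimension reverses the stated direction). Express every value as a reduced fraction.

Apply edit: d3 := 8
  d4 = 2 + d2*4 - d1*3 = 36
  d5 = d3*4 + d1/4 + d4 = 137/2
  d6 = d5 + d2*5 = 237/2
  d7 = d4*2 + d2 = 82
Walk from origin (0, 0):
  seg 1: down by d2 = 10 → (0, -10)
  seg 2: left by d1 = 2 → (-2, -10)
  seg 3: down by d3 = 8 → (-2, -18)
  seg 4: down by d5 = 137/2 → (-2, -173/2)
  seg 5: left by d2 = 10 → (-12, -173/2)
  seg 6: down by d3 = 8 → (-12, -189/2)
  seg 7: down by d7 = 82 → (-12, -353/2)
  seg 8: left by d2 = 10 → (-22, -353/2)
  seg 9: down by d2 = 10 → (-22, -373/2)

d4 = 36
d5 = 137/2
d6 = 237/2
d7 = 82
endpoint = (-22, -373/2)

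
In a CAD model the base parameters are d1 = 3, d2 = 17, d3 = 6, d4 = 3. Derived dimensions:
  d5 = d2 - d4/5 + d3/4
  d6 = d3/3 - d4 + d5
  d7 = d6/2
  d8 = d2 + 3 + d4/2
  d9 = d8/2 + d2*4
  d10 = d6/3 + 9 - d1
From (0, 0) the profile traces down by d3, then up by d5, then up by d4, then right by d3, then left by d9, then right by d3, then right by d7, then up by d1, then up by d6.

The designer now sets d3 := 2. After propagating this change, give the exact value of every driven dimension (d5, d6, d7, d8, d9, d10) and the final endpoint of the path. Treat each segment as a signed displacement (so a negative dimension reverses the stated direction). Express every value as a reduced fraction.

Apply edit: d3 := 2
  d5 = d2 - d4/5 + d3/4 = 169/10
  d6 = d3/3 - d4 + d5 = 437/30
  d7 = d6/2 = 437/60
  d8 = d2 + 3 + d4/2 = 43/2
  d9 = d8/2 + d2*4 = 315/4
  d10 = d6/3 + 9 - d1 = 977/90
Walk from origin (0, 0):
  seg 1: down by d3 = 2 → (0, -2)
  seg 2: up by d5 = 169/10 → (0, 149/10)
  seg 3: up by d4 = 3 → (0, 179/10)
  seg 4: right by d3 = 2 → (2, 179/10)
  seg 5: left by d9 = 315/4 → (-307/4, 179/10)
  seg 6: right by d3 = 2 → (-299/4, 179/10)
  seg 7: right by d7 = 437/60 → (-1012/15, 179/10)
  seg 8: up by d1 = 3 → (-1012/15, 209/10)
  seg 9: up by d6 = 437/30 → (-1012/15, 532/15)

d5 = 169/10
d6 = 437/30
d7 = 437/60
d8 = 43/2
d9 = 315/4
d10 = 977/90
endpoint = (-1012/15, 532/15)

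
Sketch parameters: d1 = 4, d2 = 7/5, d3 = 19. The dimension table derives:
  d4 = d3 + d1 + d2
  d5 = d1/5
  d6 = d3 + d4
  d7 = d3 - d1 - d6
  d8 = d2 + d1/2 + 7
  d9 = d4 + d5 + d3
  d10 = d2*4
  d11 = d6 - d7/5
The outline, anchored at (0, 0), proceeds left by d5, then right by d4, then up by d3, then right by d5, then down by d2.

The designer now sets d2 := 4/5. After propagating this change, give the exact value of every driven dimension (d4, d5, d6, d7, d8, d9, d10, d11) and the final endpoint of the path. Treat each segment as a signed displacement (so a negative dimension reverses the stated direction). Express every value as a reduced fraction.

Apply edit: d2 := 4/5
  d4 = d3 + d1 + d2 = 119/5
  d5 = d1/5 = 4/5
  d6 = d3 + d4 = 214/5
  d7 = d3 - d1 - d6 = -139/5
  d8 = d2 + d1/2 + 7 = 49/5
  d9 = d4 + d5 + d3 = 218/5
  d10 = d2*4 = 16/5
  d11 = d6 - d7/5 = 1209/25
Walk from origin (0, 0):
  seg 1: left by d5 = 4/5 → (-4/5, 0)
  seg 2: right by d4 = 119/5 → (23, 0)
  seg 3: up by d3 = 19 → (23, 19)
  seg 4: right by d5 = 4/5 → (119/5, 19)
  seg 5: down by d2 = 4/5 → (119/5, 91/5)

d4 = 119/5
d5 = 4/5
d6 = 214/5
d7 = -139/5
d8 = 49/5
d9 = 218/5
d10 = 16/5
d11 = 1209/25
endpoint = (119/5, 91/5)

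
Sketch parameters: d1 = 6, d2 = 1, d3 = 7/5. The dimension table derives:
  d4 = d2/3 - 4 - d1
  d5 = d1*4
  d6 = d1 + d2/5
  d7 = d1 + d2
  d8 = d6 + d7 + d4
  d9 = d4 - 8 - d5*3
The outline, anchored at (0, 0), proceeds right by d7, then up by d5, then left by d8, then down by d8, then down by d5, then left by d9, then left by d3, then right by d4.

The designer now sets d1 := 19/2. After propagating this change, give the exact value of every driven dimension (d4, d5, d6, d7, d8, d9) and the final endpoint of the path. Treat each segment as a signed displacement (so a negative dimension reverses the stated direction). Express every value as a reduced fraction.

Apply edit: d1 := 19/2
  d4 = d2/3 - 4 - d1 = -79/6
  d5 = d1*4 = 38
  d6 = d1 + d2/5 = 97/10
  d7 = d1 + d2 = 21/2
  d8 = d6 + d7 + d4 = 211/30
  d9 = d4 - 8 - d5*3 = -811/6
Walk from origin (0, 0):
  seg 1: right by d7 = 21/2 → (21/2, 0)
  seg 2: up by d5 = 38 → (21/2, 38)
  seg 3: left by d8 = 211/30 → (52/15, 38)
  seg 4: down by d8 = 211/30 → (52/15, 929/30)
  seg 5: down by d5 = 38 → (52/15, -211/30)
  seg 6: left by d9 = -811/6 → (4159/30, -211/30)
  seg 7: left by d3 = 7/5 → (4117/30, -211/30)
  seg 8: right by d4 = -79/6 → (1861/15, -211/30)

d4 = -79/6
d5 = 38
d6 = 97/10
d7 = 21/2
d8 = 211/30
d9 = -811/6
endpoint = (1861/15, -211/30)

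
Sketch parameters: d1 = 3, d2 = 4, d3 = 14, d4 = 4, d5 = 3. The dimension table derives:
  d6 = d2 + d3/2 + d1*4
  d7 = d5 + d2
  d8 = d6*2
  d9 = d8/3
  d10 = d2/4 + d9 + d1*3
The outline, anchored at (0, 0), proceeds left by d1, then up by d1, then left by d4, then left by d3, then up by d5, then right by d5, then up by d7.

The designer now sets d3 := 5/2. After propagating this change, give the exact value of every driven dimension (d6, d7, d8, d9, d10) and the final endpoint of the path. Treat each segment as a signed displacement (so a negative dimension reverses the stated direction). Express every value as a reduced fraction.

Apply edit: d3 := 5/2
  d6 = d2 + d3/2 + d1*4 = 69/4
  d7 = d5 + d2 = 7
  d8 = d6*2 = 69/2
  d9 = d8/3 = 23/2
  d10 = d2/4 + d9 + d1*3 = 43/2
Walk from origin (0, 0):
  seg 1: left by d1 = 3 → (-3, 0)
  seg 2: up by d1 = 3 → (-3, 3)
  seg 3: left by d4 = 4 → (-7, 3)
  seg 4: left by d3 = 5/2 → (-19/2, 3)
  seg 5: up by d5 = 3 → (-19/2, 6)
  seg 6: right by d5 = 3 → (-13/2, 6)
  seg 7: up by d7 = 7 → (-13/2, 13)

d6 = 69/4
d7 = 7
d8 = 69/2
d9 = 23/2
d10 = 43/2
endpoint = (-13/2, 13)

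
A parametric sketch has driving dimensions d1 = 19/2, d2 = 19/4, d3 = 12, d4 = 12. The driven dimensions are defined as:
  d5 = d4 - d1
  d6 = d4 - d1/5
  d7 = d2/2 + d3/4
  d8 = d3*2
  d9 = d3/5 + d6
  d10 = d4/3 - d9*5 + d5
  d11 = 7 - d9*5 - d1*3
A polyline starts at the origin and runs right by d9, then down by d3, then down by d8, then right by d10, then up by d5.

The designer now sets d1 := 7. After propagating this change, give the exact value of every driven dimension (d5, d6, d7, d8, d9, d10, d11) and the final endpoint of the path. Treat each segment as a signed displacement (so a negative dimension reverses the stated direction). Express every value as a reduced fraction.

d5 = 5
d6 = 53/5
d7 = 43/8
d8 = 24
d9 = 13
d10 = -56
d11 = -79
endpoint = (-43, -31)

Apply edit: d1 := 7
  d5 = d4 - d1 = 5
  d6 = d4 - d1/5 = 53/5
  d7 = d2/2 + d3/4 = 43/8
  d8 = d3*2 = 24
  d9 = d3/5 + d6 = 13
  d10 = d4/3 - d9*5 + d5 = -56
  d11 = 7 - d9*5 - d1*3 = -79
Walk from origin (0, 0):
  seg 1: right by d9 = 13 → (13, 0)
  seg 2: down by d3 = 12 → (13, -12)
  seg 3: down by d8 = 24 → (13, -36)
  seg 4: right by d10 = -56 → (-43, -36)
  seg 5: up by d5 = 5 → (-43, -31)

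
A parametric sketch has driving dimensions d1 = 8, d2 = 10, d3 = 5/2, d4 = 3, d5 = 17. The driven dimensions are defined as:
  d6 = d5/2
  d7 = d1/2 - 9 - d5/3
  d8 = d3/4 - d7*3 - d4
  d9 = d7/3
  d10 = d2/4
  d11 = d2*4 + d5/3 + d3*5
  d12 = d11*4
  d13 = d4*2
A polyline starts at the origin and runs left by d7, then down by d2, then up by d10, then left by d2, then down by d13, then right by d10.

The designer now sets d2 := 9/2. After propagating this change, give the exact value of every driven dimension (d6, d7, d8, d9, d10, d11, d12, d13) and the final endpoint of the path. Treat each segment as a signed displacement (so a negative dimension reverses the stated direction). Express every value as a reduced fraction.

d6 = 17/2
d7 = -32/3
d8 = 237/8
d9 = -32/9
d10 = 9/8
d11 = 217/6
d12 = 434/3
d13 = 6
endpoint = (175/24, -75/8)

Apply edit: d2 := 9/2
  d6 = d5/2 = 17/2
  d7 = d1/2 - 9 - d5/3 = -32/3
  d8 = d3/4 - d7*3 - d4 = 237/8
  d9 = d7/3 = -32/9
  d10 = d2/4 = 9/8
  d11 = d2*4 + d5/3 + d3*5 = 217/6
  d12 = d11*4 = 434/3
  d13 = d4*2 = 6
Walk from origin (0, 0):
  seg 1: left by d7 = -32/3 → (32/3, 0)
  seg 2: down by d2 = 9/2 → (32/3, -9/2)
  seg 3: up by d10 = 9/8 → (32/3, -27/8)
  seg 4: left by d2 = 9/2 → (37/6, -27/8)
  seg 5: down by d13 = 6 → (37/6, -75/8)
  seg 6: right by d10 = 9/8 → (175/24, -75/8)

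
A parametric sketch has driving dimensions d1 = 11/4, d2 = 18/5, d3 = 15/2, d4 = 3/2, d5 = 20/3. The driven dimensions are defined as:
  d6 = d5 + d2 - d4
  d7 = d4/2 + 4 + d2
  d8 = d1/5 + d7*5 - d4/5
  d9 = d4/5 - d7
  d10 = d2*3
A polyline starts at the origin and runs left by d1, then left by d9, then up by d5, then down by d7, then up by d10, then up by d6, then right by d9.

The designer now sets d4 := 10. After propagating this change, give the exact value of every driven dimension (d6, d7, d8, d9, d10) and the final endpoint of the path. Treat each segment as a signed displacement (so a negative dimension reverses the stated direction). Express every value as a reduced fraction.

Apply edit: d4 := 10
  d6 = d5 + d2 - d4 = 4/15
  d7 = d4/2 + 4 + d2 = 63/5
  d8 = d1/5 + d7*5 - d4/5 = 1231/20
  d9 = d4/5 - d7 = -53/5
  d10 = d2*3 = 54/5
Walk from origin (0, 0):
  seg 1: left by d1 = 11/4 → (-11/4, 0)
  seg 2: left by d9 = -53/5 → (157/20, 0)
  seg 3: up by d5 = 20/3 → (157/20, 20/3)
  seg 4: down by d7 = 63/5 → (157/20, -89/15)
  seg 5: up by d10 = 54/5 → (157/20, 73/15)
  seg 6: up by d6 = 4/15 → (157/20, 77/15)
  seg 7: right by d9 = -53/5 → (-11/4, 77/15)

d6 = 4/15
d7 = 63/5
d8 = 1231/20
d9 = -53/5
d10 = 54/5
endpoint = (-11/4, 77/15)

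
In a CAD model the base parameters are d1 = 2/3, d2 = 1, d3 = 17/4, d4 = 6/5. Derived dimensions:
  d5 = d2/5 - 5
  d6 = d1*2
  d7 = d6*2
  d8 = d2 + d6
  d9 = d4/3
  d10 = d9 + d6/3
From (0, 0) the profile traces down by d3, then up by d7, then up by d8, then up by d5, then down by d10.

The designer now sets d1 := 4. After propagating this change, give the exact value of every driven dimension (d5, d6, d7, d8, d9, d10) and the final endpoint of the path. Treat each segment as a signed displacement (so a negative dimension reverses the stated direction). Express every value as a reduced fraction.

Apply edit: d1 := 4
  d5 = d2/5 - 5 = -24/5
  d6 = d1*2 = 8
  d7 = d6*2 = 16
  d8 = d2 + d6 = 9
  d9 = d4/3 = 2/5
  d10 = d9 + d6/3 = 46/15
Walk from origin (0, 0):
  seg 1: down by d3 = 17/4 → (0, -17/4)
  seg 2: up by d7 = 16 → (0, 47/4)
  seg 3: up by d8 = 9 → (0, 83/4)
  seg 4: up by d5 = -24/5 → (0, 319/20)
  seg 5: down by d10 = 46/15 → (0, 773/60)

d5 = -24/5
d6 = 8
d7 = 16
d8 = 9
d9 = 2/5
d10 = 46/15
endpoint = (0, 773/60)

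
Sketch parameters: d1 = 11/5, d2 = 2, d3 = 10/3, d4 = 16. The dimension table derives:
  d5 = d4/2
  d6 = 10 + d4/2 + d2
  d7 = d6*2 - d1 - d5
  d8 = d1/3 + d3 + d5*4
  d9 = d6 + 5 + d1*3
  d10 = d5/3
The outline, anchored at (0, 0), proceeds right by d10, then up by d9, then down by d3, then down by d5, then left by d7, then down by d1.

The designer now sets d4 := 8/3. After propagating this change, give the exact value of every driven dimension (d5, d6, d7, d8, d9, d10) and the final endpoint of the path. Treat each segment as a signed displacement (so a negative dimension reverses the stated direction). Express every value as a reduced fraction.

Apply edit: d4 := 8/3
  d5 = d4/2 = 4/3
  d6 = 10 + d4/2 + d2 = 40/3
  d7 = d6*2 - d1 - d5 = 347/15
  d8 = d1/3 + d3 + d5*4 = 47/5
  d9 = d6 + 5 + d1*3 = 374/15
  d10 = d5/3 = 4/9
Walk from origin (0, 0):
  seg 1: right by d10 = 4/9 → (4/9, 0)
  seg 2: up by d9 = 374/15 → (4/9, 374/15)
  seg 3: down by d3 = 10/3 → (4/9, 108/5)
  seg 4: down by d5 = 4/3 → (4/9, 304/15)
  seg 5: left by d7 = 347/15 → (-1021/45, 304/15)
  seg 6: down by d1 = 11/5 → (-1021/45, 271/15)

d5 = 4/3
d6 = 40/3
d7 = 347/15
d8 = 47/5
d9 = 374/15
d10 = 4/9
endpoint = (-1021/45, 271/15)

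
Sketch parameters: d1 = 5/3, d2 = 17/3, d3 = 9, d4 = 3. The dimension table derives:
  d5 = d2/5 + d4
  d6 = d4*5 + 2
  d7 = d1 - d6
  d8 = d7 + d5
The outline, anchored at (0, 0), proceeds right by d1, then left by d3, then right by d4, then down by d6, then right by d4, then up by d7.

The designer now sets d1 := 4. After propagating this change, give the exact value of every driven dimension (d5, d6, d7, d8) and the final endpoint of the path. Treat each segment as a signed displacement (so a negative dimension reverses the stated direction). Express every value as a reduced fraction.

d5 = 62/15
d6 = 17
d7 = -13
d8 = -133/15
endpoint = (1, -30)

Apply edit: d1 := 4
  d5 = d2/5 + d4 = 62/15
  d6 = d4*5 + 2 = 17
  d7 = d1 - d6 = -13
  d8 = d7 + d5 = -133/15
Walk from origin (0, 0):
  seg 1: right by d1 = 4 → (4, 0)
  seg 2: left by d3 = 9 → (-5, 0)
  seg 3: right by d4 = 3 → (-2, 0)
  seg 4: down by d6 = 17 → (-2, -17)
  seg 5: right by d4 = 3 → (1, -17)
  seg 6: up by d7 = -13 → (1, -30)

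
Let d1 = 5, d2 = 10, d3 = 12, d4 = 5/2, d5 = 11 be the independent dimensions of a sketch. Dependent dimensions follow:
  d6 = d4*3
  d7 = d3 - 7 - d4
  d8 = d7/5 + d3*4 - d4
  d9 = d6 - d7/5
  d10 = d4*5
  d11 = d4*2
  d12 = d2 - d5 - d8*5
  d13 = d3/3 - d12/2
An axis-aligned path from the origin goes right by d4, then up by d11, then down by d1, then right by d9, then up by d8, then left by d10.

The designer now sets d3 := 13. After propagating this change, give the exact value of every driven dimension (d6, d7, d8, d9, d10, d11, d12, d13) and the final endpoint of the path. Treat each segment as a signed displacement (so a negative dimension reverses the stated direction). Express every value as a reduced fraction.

Apply edit: d3 := 13
  d6 = d4*3 = 15/2
  d7 = d3 - 7 - d4 = 7/2
  d8 = d7/5 + d3*4 - d4 = 251/5
  d9 = d6 - d7/5 = 34/5
  d10 = d4*5 = 25/2
  d11 = d4*2 = 5
  d12 = d2 - d5 - d8*5 = -252
  d13 = d3/3 - d12/2 = 391/3
Walk from origin (0, 0):
  seg 1: right by d4 = 5/2 → (5/2, 0)
  seg 2: up by d11 = 5 → (5/2, 5)
  seg 3: down by d1 = 5 → (5/2, 0)
  seg 4: right by d9 = 34/5 → (93/10, 0)
  seg 5: up by d8 = 251/5 → (93/10, 251/5)
  seg 6: left by d10 = 25/2 → (-16/5, 251/5)

d6 = 15/2
d7 = 7/2
d8 = 251/5
d9 = 34/5
d10 = 25/2
d11 = 5
d12 = -252
d13 = 391/3
endpoint = (-16/5, 251/5)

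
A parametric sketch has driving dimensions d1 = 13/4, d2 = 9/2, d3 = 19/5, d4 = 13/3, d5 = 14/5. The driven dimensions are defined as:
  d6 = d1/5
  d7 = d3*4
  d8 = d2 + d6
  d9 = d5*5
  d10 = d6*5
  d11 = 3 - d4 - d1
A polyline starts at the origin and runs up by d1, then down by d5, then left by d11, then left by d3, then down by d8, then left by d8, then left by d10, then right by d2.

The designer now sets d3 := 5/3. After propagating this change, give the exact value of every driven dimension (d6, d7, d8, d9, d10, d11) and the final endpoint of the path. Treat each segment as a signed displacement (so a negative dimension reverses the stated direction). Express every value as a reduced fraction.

d6 = 13/20
d7 = 20/3
d8 = 103/20
d9 = 14
d10 = 13/4
d11 = -55/12
endpoint = (-59/60, -47/10)

Apply edit: d3 := 5/3
  d6 = d1/5 = 13/20
  d7 = d3*4 = 20/3
  d8 = d2 + d6 = 103/20
  d9 = d5*5 = 14
  d10 = d6*5 = 13/4
  d11 = 3 - d4 - d1 = -55/12
Walk from origin (0, 0):
  seg 1: up by d1 = 13/4 → (0, 13/4)
  seg 2: down by d5 = 14/5 → (0, 9/20)
  seg 3: left by d11 = -55/12 → (55/12, 9/20)
  seg 4: left by d3 = 5/3 → (35/12, 9/20)
  seg 5: down by d8 = 103/20 → (35/12, -47/10)
  seg 6: left by d8 = 103/20 → (-67/30, -47/10)
  seg 7: left by d10 = 13/4 → (-329/60, -47/10)
  seg 8: right by d2 = 9/2 → (-59/60, -47/10)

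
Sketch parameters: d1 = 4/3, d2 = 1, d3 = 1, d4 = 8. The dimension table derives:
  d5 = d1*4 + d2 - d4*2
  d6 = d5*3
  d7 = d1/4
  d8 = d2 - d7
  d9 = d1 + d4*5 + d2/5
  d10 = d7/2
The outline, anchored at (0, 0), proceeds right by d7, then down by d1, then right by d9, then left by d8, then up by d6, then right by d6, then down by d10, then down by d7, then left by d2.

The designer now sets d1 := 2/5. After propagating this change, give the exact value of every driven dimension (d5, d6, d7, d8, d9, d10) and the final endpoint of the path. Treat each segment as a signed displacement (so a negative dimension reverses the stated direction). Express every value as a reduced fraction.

d5 = -67/5
d6 = -201/5
d7 = 1/10
d8 = 9/10
d9 = 203/5
d10 = 1/20
endpoint = (-7/5, -163/4)

Apply edit: d1 := 2/5
  d5 = d1*4 + d2 - d4*2 = -67/5
  d6 = d5*3 = -201/5
  d7 = d1/4 = 1/10
  d8 = d2 - d7 = 9/10
  d9 = d1 + d4*5 + d2/5 = 203/5
  d10 = d7/2 = 1/20
Walk from origin (0, 0):
  seg 1: right by d7 = 1/10 → (1/10, 0)
  seg 2: down by d1 = 2/5 → (1/10, -2/5)
  seg 3: right by d9 = 203/5 → (407/10, -2/5)
  seg 4: left by d8 = 9/10 → (199/5, -2/5)
  seg 5: up by d6 = -201/5 → (199/5, -203/5)
  seg 6: right by d6 = -201/5 → (-2/5, -203/5)
  seg 7: down by d10 = 1/20 → (-2/5, -813/20)
  seg 8: down by d7 = 1/10 → (-2/5, -163/4)
  seg 9: left by d2 = 1 → (-7/5, -163/4)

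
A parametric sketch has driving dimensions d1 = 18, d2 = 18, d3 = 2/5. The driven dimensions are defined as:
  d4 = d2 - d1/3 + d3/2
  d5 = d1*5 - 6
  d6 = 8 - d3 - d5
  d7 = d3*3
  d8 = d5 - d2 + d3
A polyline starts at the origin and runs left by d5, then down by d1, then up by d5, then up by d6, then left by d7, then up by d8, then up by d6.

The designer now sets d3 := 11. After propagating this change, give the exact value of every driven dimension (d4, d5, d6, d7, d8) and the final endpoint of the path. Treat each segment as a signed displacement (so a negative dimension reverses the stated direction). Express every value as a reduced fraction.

Apply edit: d3 := 11
  d4 = d2 - d1/3 + d3/2 = 35/2
  d5 = d1*5 - 6 = 84
  d6 = 8 - d3 - d5 = -87
  d7 = d3*3 = 33
  d8 = d5 - d2 + d3 = 77
Walk from origin (0, 0):
  seg 1: left by d5 = 84 → (-84, 0)
  seg 2: down by d1 = 18 → (-84, -18)
  seg 3: up by d5 = 84 → (-84, 66)
  seg 4: up by d6 = -87 → (-84, -21)
  seg 5: left by d7 = 33 → (-117, -21)
  seg 6: up by d8 = 77 → (-117, 56)
  seg 7: up by d6 = -87 → (-117, -31)

d4 = 35/2
d5 = 84
d6 = -87
d7 = 33
d8 = 77
endpoint = (-117, -31)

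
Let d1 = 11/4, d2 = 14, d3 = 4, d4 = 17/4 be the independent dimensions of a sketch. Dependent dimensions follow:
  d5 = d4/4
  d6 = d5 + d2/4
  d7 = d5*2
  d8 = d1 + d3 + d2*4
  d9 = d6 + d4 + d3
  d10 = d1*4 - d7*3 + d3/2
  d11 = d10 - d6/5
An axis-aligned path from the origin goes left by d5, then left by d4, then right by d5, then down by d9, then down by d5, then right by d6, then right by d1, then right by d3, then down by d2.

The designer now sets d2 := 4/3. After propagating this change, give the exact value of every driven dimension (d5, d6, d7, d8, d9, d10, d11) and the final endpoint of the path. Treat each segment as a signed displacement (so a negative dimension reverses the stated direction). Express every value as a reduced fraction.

d5 = 17/16
d6 = 67/48
d7 = 17/8
d8 = 145/12
d9 = 463/48
d10 = 53/8
d11 = 1523/240
endpoint = (187/48, -289/24)

Apply edit: d2 := 4/3
  d5 = d4/4 = 17/16
  d6 = d5 + d2/4 = 67/48
  d7 = d5*2 = 17/8
  d8 = d1 + d3 + d2*4 = 145/12
  d9 = d6 + d4 + d3 = 463/48
  d10 = d1*4 - d7*3 + d3/2 = 53/8
  d11 = d10 - d6/5 = 1523/240
Walk from origin (0, 0):
  seg 1: left by d5 = 17/16 → (-17/16, 0)
  seg 2: left by d4 = 17/4 → (-85/16, 0)
  seg 3: right by d5 = 17/16 → (-17/4, 0)
  seg 4: down by d9 = 463/48 → (-17/4, -463/48)
  seg 5: down by d5 = 17/16 → (-17/4, -257/24)
  seg 6: right by d6 = 67/48 → (-137/48, -257/24)
  seg 7: right by d1 = 11/4 → (-5/48, -257/24)
  seg 8: right by d3 = 4 → (187/48, -257/24)
  seg 9: down by d2 = 4/3 → (187/48, -289/24)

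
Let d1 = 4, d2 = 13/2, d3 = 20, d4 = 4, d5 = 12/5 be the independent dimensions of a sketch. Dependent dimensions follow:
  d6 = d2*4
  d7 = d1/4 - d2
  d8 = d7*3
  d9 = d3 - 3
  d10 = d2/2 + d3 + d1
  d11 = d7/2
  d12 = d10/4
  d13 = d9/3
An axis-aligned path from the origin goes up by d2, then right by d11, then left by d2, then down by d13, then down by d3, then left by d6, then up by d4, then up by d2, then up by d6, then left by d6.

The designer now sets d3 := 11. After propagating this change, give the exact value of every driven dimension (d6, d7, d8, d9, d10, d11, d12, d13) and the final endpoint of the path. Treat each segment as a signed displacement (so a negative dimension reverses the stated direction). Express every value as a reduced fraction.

Apply edit: d3 := 11
  d6 = d2*4 = 26
  d7 = d1/4 - d2 = -11/2
  d8 = d7*3 = -33/2
  d9 = d3 - 3 = 8
  d10 = d2/2 + d3 + d1 = 73/4
  d11 = d7/2 = -11/4
  d12 = d10/4 = 73/16
  d13 = d9/3 = 8/3
Walk from origin (0, 0):
  seg 1: up by d2 = 13/2 → (0, 13/2)
  seg 2: right by d11 = -11/4 → (-11/4, 13/2)
  seg 3: left by d2 = 13/2 → (-37/4, 13/2)
  seg 4: down by d13 = 8/3 → (-37/4, 23/6)
  seg 5: down by d3 = 11 → (-37/4, -43/6)
  seg 6: left by d6 = 26 → (-141/4, -43/6)
  seg 7: up by d4 = 4 → (-141/4, -19/6)
  seg 8: up by d2 = 13/2 → (-141/4, 10/3)
  seg 9: up by d6 = 26 → (-141/4, 88/3)
  seg 10: left by d6 = 26 → (-245/4, 88/3)

d6 = 26
d7 = -11/2
d8 = -33/2
d9 = 8
d10 = 73/4
d11 = -11/4
d12 = 73/16
d13 = 8/3
endpoint = (-245/4, 88/3)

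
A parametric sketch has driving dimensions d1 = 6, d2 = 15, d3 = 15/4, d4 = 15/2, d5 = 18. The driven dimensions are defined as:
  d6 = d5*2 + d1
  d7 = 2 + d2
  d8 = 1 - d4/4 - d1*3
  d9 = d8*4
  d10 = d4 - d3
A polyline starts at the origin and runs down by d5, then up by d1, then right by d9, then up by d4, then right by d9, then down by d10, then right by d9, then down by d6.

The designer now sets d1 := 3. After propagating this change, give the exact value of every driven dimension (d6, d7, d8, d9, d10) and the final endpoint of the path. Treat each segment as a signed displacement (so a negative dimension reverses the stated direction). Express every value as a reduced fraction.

d6 = 39
d7 = 17
d8 = -79/8
d9 = -79/2
d10 = 15/4
endpoint = (-237/2, -201/4)

Apply edit: d1 := 3
  d6 = d5*2 + d1 = 39
  d7 = 2 + d2 = 17
  d8 = 1 - d4/4 - d1*3 = -79/8
  d9 = d8*4 = -79/2
  d10 = d4 - d3 = 15/4
Walk from origin (0, 0):
  seg 1: down by d5 = 18 → (0, -18)
  seg 2: up by d1 = 3 → (0, -15)
  seg 3: right by d9 = -79/2 → (-79/2, -15)
  seg 4: up by d4 = 15/2 → (-79/2, -15/2)
  seg 5: right by d9 = -79/2 → (-79, -15/2)
  seg 6: down by d10 = 15/4 → (-79, -45/4)
  seg 7: right by d9 = -79/2 → (-237/2, -45/4)
  seg 8: down by d6 = 39 → (-237/2, -201/4)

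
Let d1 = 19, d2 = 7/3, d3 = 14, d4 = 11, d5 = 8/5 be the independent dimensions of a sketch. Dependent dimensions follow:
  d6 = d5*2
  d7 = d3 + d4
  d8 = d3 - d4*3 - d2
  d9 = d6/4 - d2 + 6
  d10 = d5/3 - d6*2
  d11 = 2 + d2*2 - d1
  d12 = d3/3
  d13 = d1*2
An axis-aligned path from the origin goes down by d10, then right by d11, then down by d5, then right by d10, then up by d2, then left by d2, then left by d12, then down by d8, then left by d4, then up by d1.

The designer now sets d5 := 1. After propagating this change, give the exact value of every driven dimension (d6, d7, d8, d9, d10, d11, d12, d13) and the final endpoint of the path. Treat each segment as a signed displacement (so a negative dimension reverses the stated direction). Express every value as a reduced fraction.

d6 = 2
d7 = 25
d8 = -64/3
d9 = 25/6
d10 = -11/3
d11 = -37/3
d12 = 14/3
d13 = 38
endpoint = (-34, 136/3)

Apply edit: d5 := 1
  d6 = d5*2 = 2
  d7 = d3 + d4 = 25
  d8 = d3 - d4*3 - d2 = -64/3
  d9 = d6/4 - d2 + 6 = 25/6
  d10 = d5/3 - d6*2 = -11/3
  d11 = 2 + d2*2 - d1 = -37/3
  d12 = d3/3 = 14/3
  d13 = d1*2 = 38
Walk from origin (0, 0):
  seg 1: down by d10 = -11/3 → (0, 11/3)
  seg 2: right by d11 = -37/3 → (-37/3, 11/3)
  seg 3: down by d5 = 1 → (-37/3, 8/3)
  seg 4: right by d10 = -11/3 → (-16, 8/3)
  seg 5: up by d2 = 7/3 → (-16, 5)
  seg 6: left by d2 = 7/3 → (-55/3, 5)
  seg 7: left by d12 = 14/3 → (-23, 5)
  seg 8: down by d8 = -64/3 → (-23, 79/3)
  seg 9: left by d4 = 11 → (-34, 79/3)
  seg 10: up by d1 = 19 → (-34, 136/3)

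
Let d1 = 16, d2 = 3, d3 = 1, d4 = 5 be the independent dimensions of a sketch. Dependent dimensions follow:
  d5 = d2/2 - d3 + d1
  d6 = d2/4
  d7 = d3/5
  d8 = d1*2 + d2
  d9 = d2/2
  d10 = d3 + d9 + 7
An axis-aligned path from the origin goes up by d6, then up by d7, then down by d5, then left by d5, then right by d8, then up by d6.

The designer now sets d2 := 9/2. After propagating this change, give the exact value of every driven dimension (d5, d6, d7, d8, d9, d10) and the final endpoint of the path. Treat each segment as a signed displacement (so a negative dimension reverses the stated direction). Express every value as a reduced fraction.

d5 = 69/4
d6 = 9/8
d7 = 1/5
d8 = 73/2
d9 = 9/4
d10 = 41/4
endpoint = (77/4, -74/5)

Apply edit: d2 := 9/2
  d5 = d2/2 - d3 + d1 = 69/4
  d6 = d2/4 = 9/8
  d7 = d3/5 = 1/5
  d8 = d1*2 + d2 = 73/2
  d9 = d2/2 = 9/4
  d10 = d3 + d9 + 7 = 41/4
Walk from origin (0, 0):
  seg 1: up by d6 = 9/8 → (0, 9/8)
  seg 2: up by d7 = 1/5 → (0, 53/40)
  seg 3: down by d5 = 69/4 → (0, -637/40)
  seg 4: left by d5 = 69/4 → (-69/4, -637/40)
  seg 5: right by d8 = 73/2 → (77/4, -637/40)
  seg 6: up by d6 = 9/8 → (77/4, -74/5)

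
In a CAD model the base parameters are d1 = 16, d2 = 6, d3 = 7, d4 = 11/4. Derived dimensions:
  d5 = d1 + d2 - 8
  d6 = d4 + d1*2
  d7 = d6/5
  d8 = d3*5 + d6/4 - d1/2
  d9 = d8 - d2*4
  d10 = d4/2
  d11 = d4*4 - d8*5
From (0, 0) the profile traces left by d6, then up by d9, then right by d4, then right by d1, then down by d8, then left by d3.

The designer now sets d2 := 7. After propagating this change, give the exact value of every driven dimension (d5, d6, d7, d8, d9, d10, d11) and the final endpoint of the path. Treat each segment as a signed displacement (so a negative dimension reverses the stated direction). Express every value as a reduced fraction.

d5 = 15
d6 = 139/4
d7 = 139/20
d8 = 571/16
d9 = 123/16
d10 = 11/8
d11 = -2679/16
endpoint = (-23, -28)

Apply edit: d2 := 7
  d5 = d1 + d2 - 8 = 15
  d6 = d4 + d1*2 = 139/4
  d7 = d6/5 = 139/20
  d8 = d3*5 + d6/4 - d1/2 = 571/16
  d9 = d8 - d2*4 = 123/16
  d10 = d4/2 = 11/8
  d11 = d4*4 - d8*5 = -2679/16
Walk from origin (0, 0):
  seg 1: left by d6 = 139/4 → (-139/4, 0)
  seg 2: up by d9 = 123/16 → (-139/4, 123/16)
  seg 3: right by d4 = 11/4 → (-32, 123/16)
  seg 4: right by d1 = 16 → (-16, 123/16)
  seg 5: down by d8 = 571/16 → (-16, -28)
  seg 6: left by d3 = 7 → (-23, -28)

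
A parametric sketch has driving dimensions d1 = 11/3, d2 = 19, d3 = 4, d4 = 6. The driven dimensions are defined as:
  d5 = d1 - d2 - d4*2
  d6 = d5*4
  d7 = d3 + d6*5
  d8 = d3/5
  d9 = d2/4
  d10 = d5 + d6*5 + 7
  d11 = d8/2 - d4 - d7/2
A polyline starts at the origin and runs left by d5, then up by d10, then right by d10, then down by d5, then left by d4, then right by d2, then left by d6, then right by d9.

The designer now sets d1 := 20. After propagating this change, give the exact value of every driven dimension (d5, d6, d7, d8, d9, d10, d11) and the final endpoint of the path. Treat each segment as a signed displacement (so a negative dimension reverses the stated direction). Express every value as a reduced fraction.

d5 = -11
d6 = -44
d7 = -216
d8 = 4/5
d9 = 19/4
d10 = -224
d11 = 512/5
endpoint = (-605/4, -213)

Apply edit: d1 := 20
  d5 = d1 - d2 - d4*2 = -11
  d6 = d5*4 = -44
  d7 = d3 + d6*5 = -216
  d8 = d3/5 = 4/5
  d9 = d2/4 = 19/4
  d10 = d5 + d6*5 + 7 = -224
  d11 = d8/2 - d4 - d7/2 = 512/5
Walk from origin (0, 0):
  seg 1: left by d5 = -11 → (11, 0)
  seg 2: up by d10 = -224 → (11, -224)
  seg 3: right by d10 = -224 → (-213, -224)
  seg 4: down by d5 = -11 → (-213, -213)
  seg 5: left by d4 = 6 → (-219, -213)
  seg 6: right by d2 = 19 → (-200, -213)
  seg 7: left by d6 = -44 → (-156, -213)
  seg 8: right by d9 = 19/4 → (-605/4, -213)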